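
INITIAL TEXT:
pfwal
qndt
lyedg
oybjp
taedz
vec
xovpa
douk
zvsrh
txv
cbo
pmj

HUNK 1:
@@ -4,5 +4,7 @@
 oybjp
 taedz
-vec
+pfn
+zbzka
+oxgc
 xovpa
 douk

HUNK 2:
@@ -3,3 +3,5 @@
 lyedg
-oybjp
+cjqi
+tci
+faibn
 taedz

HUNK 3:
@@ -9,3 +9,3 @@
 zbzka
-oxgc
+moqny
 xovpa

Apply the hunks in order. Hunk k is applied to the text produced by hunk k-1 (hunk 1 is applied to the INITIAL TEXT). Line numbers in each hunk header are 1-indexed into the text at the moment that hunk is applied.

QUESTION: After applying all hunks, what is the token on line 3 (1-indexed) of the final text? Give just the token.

Answer: lyedg

Derivation:
Hunk 1: at line 4 remove [vec] add [pfn,zbzka,oxgc] -> 14 lines: pfwal qndt lyedg oybjp taedz pfn zbzka oxgc xovpa douk zvsrh txv cbo pmj
Hunk 2: at line 3 remove [oybjp] add [cjqi,tci,faibn] -> 16 lines: pfwal qndt lyedg cjqi tci faibn taedz pfn zbzka oxgc xovpa douk zvsrh txv cbo pmj
Hunk 3: at line 9 remove [oxgc] add [moqny] -> 16 lines: pfwal qndt lyedg cjqi tci faibn taedz pfn zbzka moqny xovpa douk zvsrh txv cbo pmj
Final line 3: lyedg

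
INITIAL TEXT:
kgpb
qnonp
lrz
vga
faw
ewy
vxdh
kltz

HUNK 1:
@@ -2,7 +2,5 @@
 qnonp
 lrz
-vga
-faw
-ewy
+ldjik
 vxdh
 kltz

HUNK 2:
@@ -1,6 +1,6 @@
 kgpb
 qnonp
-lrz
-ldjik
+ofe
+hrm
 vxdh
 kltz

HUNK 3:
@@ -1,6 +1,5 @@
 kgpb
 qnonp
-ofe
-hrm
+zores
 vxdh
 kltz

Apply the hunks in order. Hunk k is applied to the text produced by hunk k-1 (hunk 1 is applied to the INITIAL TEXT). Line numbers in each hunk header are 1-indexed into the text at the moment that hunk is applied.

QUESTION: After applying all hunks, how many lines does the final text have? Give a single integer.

Answer: 5

Derivation:
Hunk 1: at line 2 remove [vga,faw,ewy] add [ldjik] -> 6 lines: kgpb qnonp lrz ldjik vxdh kltz
Hunk 2: at line 1 remove [lrz,ldjik] add [ofe,hrm] -> 6 lines: kgpb qnonp ofe hrm vxdh kltz
Hunk 3: at line 1 remove [ofe,hrm] add [zores] -> 5 lines: kgpb qnonp zores vxdh kltz
Final line count: 5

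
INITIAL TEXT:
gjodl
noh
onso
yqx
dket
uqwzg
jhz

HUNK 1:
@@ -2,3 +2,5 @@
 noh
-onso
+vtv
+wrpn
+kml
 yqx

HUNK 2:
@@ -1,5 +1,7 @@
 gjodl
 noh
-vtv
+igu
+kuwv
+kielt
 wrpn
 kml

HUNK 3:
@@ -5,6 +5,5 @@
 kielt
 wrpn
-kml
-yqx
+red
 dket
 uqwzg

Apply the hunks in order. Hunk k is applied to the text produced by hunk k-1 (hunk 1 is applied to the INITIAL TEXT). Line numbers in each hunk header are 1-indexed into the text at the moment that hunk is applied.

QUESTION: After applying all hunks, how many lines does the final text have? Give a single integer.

Answer: 10

Derivation:
Hunk 1: at line 2 remove [onso] add [vtv,wrpn,kml] -> 9 lines: gjodl noh vtv wrpn kml yqx dket uqwzg jhz
Hunk 2: at line 1 remove [vtv] add [igu,kuwv,kielt] -> 11 lines: gjodl noh igu kuwv kielt wrpn kml yqx dket uqwzg jhz
Hunk 3: at line 5 remove [kml,yqx] add [red] -> 10 lines: gjodl noh igu kuwv kielt wrpn red dket uqwzg jhz
Final line count: 10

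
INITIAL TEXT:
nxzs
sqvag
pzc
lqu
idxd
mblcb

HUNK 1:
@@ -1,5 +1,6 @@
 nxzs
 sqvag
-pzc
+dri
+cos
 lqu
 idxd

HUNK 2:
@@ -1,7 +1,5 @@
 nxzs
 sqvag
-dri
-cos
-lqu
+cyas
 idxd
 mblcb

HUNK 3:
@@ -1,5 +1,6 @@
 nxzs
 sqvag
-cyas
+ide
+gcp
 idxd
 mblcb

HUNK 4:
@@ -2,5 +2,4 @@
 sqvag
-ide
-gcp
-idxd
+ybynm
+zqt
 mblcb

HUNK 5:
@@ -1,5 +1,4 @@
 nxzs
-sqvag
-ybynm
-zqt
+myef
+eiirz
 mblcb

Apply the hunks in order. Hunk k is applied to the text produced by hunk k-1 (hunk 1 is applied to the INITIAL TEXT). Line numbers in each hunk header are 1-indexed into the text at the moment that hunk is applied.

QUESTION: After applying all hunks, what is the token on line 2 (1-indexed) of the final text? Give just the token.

Answer: myef

Derivation:
Hunk 1: at line 1 remove [pzc] add [dri,cos] -> 7 lines: nxzs sqvag dri cos lqu idxd mblcb
Hunk 2: at line 1 remove [dri,cos,lqu] add [cyas] -> 5 lines: nxzs sqvag cyas idxd mblcb
Hunk 3: at line 1 remove [cyas] add [ide,gcp] -> 6 lines: nxzs sqvag ide gcp idxd mblcb
Hunk 4: at line 2 remove [ide,gcp,idxd] add [ybynm,zqt] -> 5 lines: nxzs sqvag ybynm zqt mblcb
Hunk 5: at line 1 remove [sqvag,ybynm,zqt] add [myef,eiirz] -> 4 lines: nxzs myef eiirz mblcb
Final line 2: myef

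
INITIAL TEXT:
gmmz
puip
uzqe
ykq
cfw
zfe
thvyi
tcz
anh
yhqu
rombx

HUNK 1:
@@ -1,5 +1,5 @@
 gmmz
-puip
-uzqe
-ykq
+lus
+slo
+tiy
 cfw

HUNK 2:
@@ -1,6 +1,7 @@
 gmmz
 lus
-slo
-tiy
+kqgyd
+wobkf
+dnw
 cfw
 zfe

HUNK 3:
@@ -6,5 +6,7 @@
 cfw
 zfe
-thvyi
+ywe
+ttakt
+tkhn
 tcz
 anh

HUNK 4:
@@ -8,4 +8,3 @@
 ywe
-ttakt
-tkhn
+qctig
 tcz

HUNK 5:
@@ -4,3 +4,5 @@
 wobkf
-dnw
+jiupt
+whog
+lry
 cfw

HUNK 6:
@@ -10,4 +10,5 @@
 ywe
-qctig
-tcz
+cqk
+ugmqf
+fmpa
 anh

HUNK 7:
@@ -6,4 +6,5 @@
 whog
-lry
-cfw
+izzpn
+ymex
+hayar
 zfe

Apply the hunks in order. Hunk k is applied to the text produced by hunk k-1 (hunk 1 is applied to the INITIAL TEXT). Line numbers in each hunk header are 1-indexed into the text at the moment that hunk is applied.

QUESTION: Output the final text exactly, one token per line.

Hunk 1: at line 1 remove [puip,uzqe,ykq] add [lus,slo,tiy] -> 11 lines: gmmz lus slo tiy cfw zfe thvyi tcz anh yhqu rombx
Hunk 2: at line 1 remove [slo,tiy] add [kqgyd,wobkf,dnw] -> 12 lines: gmmz lus kqgyd wobkf dnw cfw zfe thvyi tcz anh yhqu rombx
Hunk 3: at line 6 remove [thvyi] add [ywe,ttakt,tkhn] -> 14 lines: gmmz lus kqgyd wobkf dnw cfw zfe ywe ttakt tkhn tcz anh yhqu rombx
Hunk 4: at line 8 remove [ttakt,tkhn] add [qctig] -> 13 lines: gmmz lus kqgyd wobkf dnw cfw zfe ywe qctig tcz anh yhqu rombx
Hunk 5: at line 4 remove [dnw] add [jiupt,whog,lry] -> 15 lines: gmmz lus kqgyd wobkf jiupt whog lry cfw zfe ywe qctig tcz anh yhqu rombx
Hunk 6: at line 10 remove [qctig,tcz] add [cqk,ugmqf,fmpa] -> 16 lines: gmmz lus kqgyd wobkf jiupt whog lry cfw zfe ywe cqk ugmqf fmpa anh yhqu rombx
Hunk 7: at line 6 remove [lry,cfw] add [izzpn,ymex,hayar] -> 17 lines: gmmz lus kqgyd wobkf jiupt whog izzpn ymex hayar zfe ywe cqk ugmqf fmpa anh yhqu rombx

Answer: gmmz
lus
kqgyd
wobkf
jiupt
whog
izzpn
ymex
hayar
zfe
ywe
cqk
ugmqf
fmpa
anh
yhqu
rombx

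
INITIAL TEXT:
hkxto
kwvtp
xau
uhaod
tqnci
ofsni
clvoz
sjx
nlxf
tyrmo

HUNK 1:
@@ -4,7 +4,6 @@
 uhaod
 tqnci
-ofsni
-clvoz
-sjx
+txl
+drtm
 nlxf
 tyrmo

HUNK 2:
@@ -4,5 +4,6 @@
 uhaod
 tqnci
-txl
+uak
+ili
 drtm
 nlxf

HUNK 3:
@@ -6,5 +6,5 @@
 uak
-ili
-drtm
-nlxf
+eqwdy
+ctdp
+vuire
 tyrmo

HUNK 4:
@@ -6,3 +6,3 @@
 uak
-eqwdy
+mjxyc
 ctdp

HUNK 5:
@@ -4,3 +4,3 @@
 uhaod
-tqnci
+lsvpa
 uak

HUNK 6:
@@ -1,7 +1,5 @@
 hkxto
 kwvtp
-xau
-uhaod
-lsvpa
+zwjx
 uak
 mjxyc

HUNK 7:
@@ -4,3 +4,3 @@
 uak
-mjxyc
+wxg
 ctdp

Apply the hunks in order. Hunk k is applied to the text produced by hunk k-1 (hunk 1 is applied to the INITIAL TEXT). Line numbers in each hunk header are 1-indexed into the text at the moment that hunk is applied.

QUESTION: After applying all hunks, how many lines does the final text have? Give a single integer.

Hunk 1: at line 4 remove [ofsni,clvoz,sjx] add [txl,drtm] -> 9 lines: hkxto kwvtp xau uhaod tqnci txl drtm nlxf tyrmo
Hunk 2: at line 4 remove [txl] add [uak,ili] -> 10 lines: hkxto kwvtp xau uhaod tqnci uak ili drtm nlxf tyrmo
Hunk 3: at line 6 remove [ili,drtm,nlxf] add [eqwdy,ctdp,vuire] -> 10 lines: hkxto kwvtp xau uhaod tqnci uak eqwdy ctdp vuire tyrmo
Hunk 4: at line 6 remove [eqwdy] add [mjxyc] -> 10 lines: hkxto kwvtp xau uhaod tqnci uak mjxyc ctdp vuire tyrmo
Hunk 5: at line 4 remove [tqnci] add [lsvpa] -> 10 lines: hkxto kwvtp xau uhaod lsvpa uak mjxyc ctdp vuire tyrmo
Hunk 6: at line 1 remove [xau,uhaod,lsvpa] add [zwjx] -> 8 lines: hkxto kwvtp zwjx uak mjxyc ctdp vuire tyrmo
Hunk 7: at line 4 remove [mjxyc] add [wxg] -> 8 lines: hkxto kwvtp zwjx uak wxg ctdp vuire tyrmo
Final line count: 8

Answer: 8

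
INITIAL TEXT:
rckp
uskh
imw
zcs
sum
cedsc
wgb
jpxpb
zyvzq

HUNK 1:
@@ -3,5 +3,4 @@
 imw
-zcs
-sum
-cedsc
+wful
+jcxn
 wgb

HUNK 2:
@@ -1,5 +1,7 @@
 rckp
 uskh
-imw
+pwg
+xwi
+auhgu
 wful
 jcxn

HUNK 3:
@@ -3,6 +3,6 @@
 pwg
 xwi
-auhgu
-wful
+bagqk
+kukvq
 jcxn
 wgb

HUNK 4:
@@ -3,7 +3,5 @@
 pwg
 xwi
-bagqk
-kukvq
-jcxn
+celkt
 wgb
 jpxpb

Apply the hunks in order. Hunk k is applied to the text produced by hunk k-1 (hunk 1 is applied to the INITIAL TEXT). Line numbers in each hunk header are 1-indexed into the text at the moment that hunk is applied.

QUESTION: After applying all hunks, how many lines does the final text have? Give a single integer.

Hunk 1: at line 3 remove [zcs,sum,cedsc] add [wful,jcxn] -> 8 lines: rckp uskh imw wful jcxn wgb jpxpb zyvzq
Hunk 2: at line 1 remove [imw] add [pwg,xwi,auhgu] -> 10 lines: rckp uskh pwg xwi auhgu wful jcxn wgb jpxpb zyvzq
Hunk 3: at line 3 remove [auhgu,wful] add [bagqk,kukvq] -> 10 lines: rckp uskh pwg xwi bagqk kukvq jcxn wgb jpxpb zyvzq
Hunk 4: at line 3 remove [bagqk,kukvq,jcxn] add [celkt] -> 8 lines: rckp uskh pwg xwi celkt wgb jpxpb zyvzq
Final line count: 8

Answer: 8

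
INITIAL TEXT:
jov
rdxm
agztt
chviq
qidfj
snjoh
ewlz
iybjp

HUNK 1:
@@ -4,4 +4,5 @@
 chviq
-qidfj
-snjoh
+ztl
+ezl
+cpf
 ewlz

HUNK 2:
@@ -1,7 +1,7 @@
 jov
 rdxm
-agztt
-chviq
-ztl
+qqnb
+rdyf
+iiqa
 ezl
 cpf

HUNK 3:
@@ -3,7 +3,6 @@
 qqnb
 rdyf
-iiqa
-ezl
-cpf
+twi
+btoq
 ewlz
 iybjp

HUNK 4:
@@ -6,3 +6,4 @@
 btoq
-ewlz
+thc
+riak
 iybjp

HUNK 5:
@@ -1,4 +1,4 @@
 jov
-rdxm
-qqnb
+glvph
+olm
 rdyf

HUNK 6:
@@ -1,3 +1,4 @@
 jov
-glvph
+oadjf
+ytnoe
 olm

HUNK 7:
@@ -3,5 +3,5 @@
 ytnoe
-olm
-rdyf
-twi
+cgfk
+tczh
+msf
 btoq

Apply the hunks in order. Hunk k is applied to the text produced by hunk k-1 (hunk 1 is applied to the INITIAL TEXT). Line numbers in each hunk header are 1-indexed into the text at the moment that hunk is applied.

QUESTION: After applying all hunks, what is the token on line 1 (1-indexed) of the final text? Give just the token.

Hunk 1: at line 4 remove [qidfj,snjoh] add [ztl,ezl,cpf] -> 9 lines: jov rdxm agztt chviq ztl ezl cpf ewlz iybjp
Hunk 2: at line 1 remove [agztt,chviq,ztl] add [qqnb,rdyf,iiqa] -> 9 lines: jov rdxm qqnb rdyf iiqa ezl cpf ewlz iybjp
Hunk 3: at line 3 remove [iiqa,ezl,cpf] add [twi,btoq] -> 8 lines: jov rdxm qqnb rdyf twi btoq ewlz iybjp
Hunk 4: at line 6 remove [ewlz] add [thc,riak] -> 9 lines: jov rdxm qqnb rdyf twi btoq thc riak iybjp
Hunk 5: at line 1 remove [rdxm,qqnb] add [glvph,olm] -> 9 lines: jov glvph olm rdyf twi btoq thc riak iybjp
Hunk 6: at line 1 remove [glvph] add [oadjf,ytnoe] -> 10 lines: jov oadjf ytnoe olm rdyf twi btoq thc riak iybjp
Hunk 7: at line 3 remove [olm,rdyf,twi] add [cgfk,tczh,msf] -> 10 lines: jov oadjf ytnoe cgfk tczh msf btoq thc riak iybjp
Final line 1: jov

Answer: jov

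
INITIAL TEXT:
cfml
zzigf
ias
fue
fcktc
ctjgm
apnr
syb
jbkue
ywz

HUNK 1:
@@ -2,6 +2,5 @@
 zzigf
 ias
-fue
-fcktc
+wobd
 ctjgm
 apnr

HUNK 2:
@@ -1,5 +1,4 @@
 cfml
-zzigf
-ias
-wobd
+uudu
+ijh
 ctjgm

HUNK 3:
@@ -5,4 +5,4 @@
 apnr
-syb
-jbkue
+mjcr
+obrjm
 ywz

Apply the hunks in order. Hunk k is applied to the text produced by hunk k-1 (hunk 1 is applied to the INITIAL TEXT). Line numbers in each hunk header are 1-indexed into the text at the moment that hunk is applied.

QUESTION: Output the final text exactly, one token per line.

Hunk 1: at line 2 remove [fue,fcktc] add [wobd] -> 9 lines: cfml zzigf ias wobd ctjgm apnr syb jbkue ywz
Hunk 2: at line 1 remove [zzigf,ias,wobd] add [uudu,ijh] -> 8 lines: cfml uudu ijh ctjgm apnr syb jbkue ywz
Hunk 3: at line 5 remove [syb,jbkue] add [mjcr,obrjm] -> 8 lines: cfml uudu ijh ctjgm apnr mjcr obrjm ywz

Answer: cfml
uudu
ijh
ctjgm
apnr
mjcr
obrjm
ywz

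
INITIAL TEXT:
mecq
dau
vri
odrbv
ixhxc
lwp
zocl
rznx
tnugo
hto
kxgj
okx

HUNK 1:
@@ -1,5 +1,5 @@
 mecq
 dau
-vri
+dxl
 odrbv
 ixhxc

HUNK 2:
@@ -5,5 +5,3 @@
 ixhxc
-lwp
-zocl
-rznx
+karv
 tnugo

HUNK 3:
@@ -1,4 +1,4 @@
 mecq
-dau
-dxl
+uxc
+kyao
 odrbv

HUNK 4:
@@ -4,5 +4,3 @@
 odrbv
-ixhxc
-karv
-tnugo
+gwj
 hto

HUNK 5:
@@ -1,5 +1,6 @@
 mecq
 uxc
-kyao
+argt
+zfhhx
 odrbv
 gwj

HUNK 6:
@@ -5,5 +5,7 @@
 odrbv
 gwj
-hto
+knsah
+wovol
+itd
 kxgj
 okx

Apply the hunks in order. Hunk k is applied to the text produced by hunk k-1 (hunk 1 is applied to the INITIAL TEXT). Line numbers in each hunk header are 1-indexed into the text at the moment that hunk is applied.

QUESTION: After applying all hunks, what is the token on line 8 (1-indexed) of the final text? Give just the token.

Hunk 1: at line 1 remove [vri] add [dxl] -> 12 lines: mecq dau dxl odrbv ixhxc lwp zocl rznx tnugo hto kxgj okx
Hunk 2: at line 5 remove [lwp,zocl,rznx] add [karv] -> 10 lines: mecq dau dxl odrbv ixhxc karv tnugo hto kxgj okx
Hunk 3: at line 1 remove [dau,dxl] add [uxc,kyao] -> 10 lines: mecq uxc kyao odrbv ixhxc karv tnugo hto kxgj okx
Hunk 4: at line 4 remove [ixhxc,karv,tnugo] add [gwj] -> 8 lines: mecq uxc kyao odrbv gwj hto kxgj okx
Hunk 5: at line 1 remove [kyao] add [argt,zfhhx] -> 9 lines: mecq uxc argt zfhhx odrbv gwj hto kxgj okx
Hunk 6: at line 5 remove [hto] add [knsah,wovol,itd] -> 11 lines: mecq uxc argt zfhhx odrbv gwj knsah wovol itd kxgj okx
Final line 8: wovol

Answer: wovol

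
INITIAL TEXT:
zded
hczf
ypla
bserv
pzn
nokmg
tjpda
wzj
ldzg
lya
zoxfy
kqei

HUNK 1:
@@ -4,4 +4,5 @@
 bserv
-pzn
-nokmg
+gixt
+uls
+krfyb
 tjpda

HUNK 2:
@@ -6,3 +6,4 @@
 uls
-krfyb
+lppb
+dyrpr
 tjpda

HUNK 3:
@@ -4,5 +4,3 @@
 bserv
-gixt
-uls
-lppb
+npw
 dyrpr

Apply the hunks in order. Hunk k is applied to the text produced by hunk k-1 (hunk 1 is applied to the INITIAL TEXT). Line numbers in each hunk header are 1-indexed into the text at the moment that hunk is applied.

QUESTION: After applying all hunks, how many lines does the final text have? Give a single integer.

Answer: 12

Derivation:
Hunk 1: at line 4 remove [pzn,nokmg] add [gixt,uls,krfyb] -> 13 lines: zded hczf ypla bserv gixt uls krfyb tjpda wzj ldzg lya zoxfy kqei
Hunk 2: at line 6 remove [krfyb] add [lppb,dyrpr] -> 14 lines: zded hczf ypla bserv gixt uls lppb dyrpr tjpda wzj ldzg lya zoxfy kqei
Hunk 3: at line 4 remove [gixt,uls,lppb] add [npw] -> 12 lines: zded hczf ypla bserv npw dyrpr tjpda wzj ldzg lya zoxfy kqei
Final line count: 12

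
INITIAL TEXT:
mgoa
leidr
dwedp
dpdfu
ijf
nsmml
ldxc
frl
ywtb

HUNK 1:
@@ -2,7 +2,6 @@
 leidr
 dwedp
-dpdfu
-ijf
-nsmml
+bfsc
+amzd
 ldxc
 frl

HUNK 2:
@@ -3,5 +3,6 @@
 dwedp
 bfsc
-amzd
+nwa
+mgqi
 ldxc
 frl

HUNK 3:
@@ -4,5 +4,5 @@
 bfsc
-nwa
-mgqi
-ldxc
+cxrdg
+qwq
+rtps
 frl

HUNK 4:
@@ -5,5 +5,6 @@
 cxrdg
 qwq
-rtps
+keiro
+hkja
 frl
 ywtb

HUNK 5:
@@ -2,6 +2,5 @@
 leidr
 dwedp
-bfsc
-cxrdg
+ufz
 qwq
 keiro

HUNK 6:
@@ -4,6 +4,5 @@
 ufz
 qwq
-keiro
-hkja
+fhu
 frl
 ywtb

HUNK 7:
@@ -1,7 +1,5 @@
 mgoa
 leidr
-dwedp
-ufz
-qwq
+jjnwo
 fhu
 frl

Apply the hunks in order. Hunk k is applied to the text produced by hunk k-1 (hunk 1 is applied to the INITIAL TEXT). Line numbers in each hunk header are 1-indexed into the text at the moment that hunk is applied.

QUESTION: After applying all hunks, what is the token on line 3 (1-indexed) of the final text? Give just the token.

Answer: jjnwo

Derivation:
Hunk 1: at line 2 remove [dpdfu,ijf,nsmml] add [bfsc,amzd] -> 8 lines: mgoa leidr dwedp bfsc amzd ldxc frl ywtb
Hunk 2: at line 3 remove [amzd] add [nwa,mgqi] -> 9 lines: mgoa leidr dwedp bfsc nwa mgqi ldxc frl ywtb
Hunk 3: at line 4 remove [nwa,mgqi,ldxc] add [cxrdg,qwq,rtps] -> 9 lines: mgoa leidr dwedp bfsc cxrdg qwq rtps frl ywtb
Hunk 4: at line 5 remove [rtps] add [keiro,hkja] -> 10 lines: mgoa leidr dwedp bfsc cxrdg qwq keiro hkja frl ywtb
Hunk 5: at line 2 remove [bfsc,cxrdg] add [ufz] -> 9 lines: mgoa leidr dwedp ufz qwq keiro hkja frl ywtb
Hunk 6: at line 4 remove [keiro,hkja] add [fhu] -> 8 lines: mgoa leidr dwedp ufz qwq fhu frl ywtb
Hunk 7: at line 1 remove [dwedp,ufz,qwq] add [jjnwo] -> 6 lines: mgoa leidr jjnwo fhu frl ywtb
Final line 3: jjnwo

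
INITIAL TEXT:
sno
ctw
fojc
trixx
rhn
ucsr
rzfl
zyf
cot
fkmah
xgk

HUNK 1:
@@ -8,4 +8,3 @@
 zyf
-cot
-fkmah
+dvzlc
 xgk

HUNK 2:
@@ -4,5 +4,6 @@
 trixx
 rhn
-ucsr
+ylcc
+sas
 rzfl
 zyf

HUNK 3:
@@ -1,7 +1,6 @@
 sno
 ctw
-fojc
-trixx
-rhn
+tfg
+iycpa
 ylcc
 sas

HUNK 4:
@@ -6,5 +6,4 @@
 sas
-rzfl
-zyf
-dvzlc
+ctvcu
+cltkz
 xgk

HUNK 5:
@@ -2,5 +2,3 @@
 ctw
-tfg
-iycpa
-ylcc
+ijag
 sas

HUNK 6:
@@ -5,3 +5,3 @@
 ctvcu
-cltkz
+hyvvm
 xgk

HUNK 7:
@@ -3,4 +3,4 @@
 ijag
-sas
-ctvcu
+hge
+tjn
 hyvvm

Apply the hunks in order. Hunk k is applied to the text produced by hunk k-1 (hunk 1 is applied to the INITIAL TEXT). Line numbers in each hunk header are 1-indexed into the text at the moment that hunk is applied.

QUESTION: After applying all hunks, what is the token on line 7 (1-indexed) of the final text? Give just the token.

Hunk 1: at line 8 remove [cot,fkmah] add [dvzlc] -> 10 lines: sno ctw fojc trixx rhn ucsr rzfl zyf dvzlc xgk
Hunk 2: at line 4 remove [ucsr] add [ylcc,sas] -> 11 lines: sno ctw fojc trixx rhn ylcc sas rzfl zyf dvzlc xgk
Hunk 3: at line 1 remove [fojc,trixx,rhn] add [tfg,iycpa] -> 10 lines: sno ctw tfg iycpa ylcc sas rzfl zyf dvzlc xgk
Hunk 4: at line 6 remove [rzfl,zyf,dvzlc] add [ctvcu,cltkz] -> 9 lines: sno ctw tfg iycpa ylcc sas ctvcu cltkz xgk
Hunk 5: at line 2 remove [tfg,iycpa,ylcc] add [ijag] -> 7 lines: sno ctw ijag sas ctvcu cltkz xgk
Hunk 6: at line 5 remove [cltkz] add [hyvvm] -> 7 lines: sno ctw ijag sas ctvcu hyvvm xgk
Hunk 7: at line 3 remove [sas,ctvcu] add [hge,tjn] -> 7 lines: sno ctw ijag hge tjn hyvvm xgk
Final line 7: xgk

Answer: xgk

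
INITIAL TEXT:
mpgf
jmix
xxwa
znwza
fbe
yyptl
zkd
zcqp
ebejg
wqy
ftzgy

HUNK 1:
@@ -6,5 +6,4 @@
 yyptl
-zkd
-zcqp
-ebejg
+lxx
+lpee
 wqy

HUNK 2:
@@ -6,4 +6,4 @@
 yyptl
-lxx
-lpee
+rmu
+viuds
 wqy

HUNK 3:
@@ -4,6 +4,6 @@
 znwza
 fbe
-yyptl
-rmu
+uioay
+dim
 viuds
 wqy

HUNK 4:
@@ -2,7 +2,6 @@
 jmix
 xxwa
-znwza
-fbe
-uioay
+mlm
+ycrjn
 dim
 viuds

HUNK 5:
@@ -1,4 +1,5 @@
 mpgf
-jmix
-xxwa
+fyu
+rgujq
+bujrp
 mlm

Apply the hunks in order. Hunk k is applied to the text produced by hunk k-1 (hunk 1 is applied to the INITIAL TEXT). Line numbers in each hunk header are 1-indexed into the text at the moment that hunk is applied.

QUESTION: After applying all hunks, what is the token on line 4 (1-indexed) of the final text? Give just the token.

Hunk 1: at line 6 remove [zkd,zcqp,ebejg] add [lxx,lpee] -> 10 lines: mpgf jmix xxwa znwza fbe yyptl lxx lpee wqy ftzgy
Hunk 2: at line 6 remove [lxx,lpee] add [rmu,viuds] -> 10 lines: mpgf jmix xxwa znwza fbe yyptl rmu viuds wqy ftzgy
Hunk 3: at line 4 remove [yyptl,rmu] add [uioay,dim] -> 10 lines: mpgf jmix xxwa znwza fbe uioay dim viuds wqy ftzgy
Hunk 4: at line 2 remove [znwza,fbe,uioay] add [mlm,ycrjn] -> 9 lines: mpgf jmix xxwa mlm ycrjn dim viuds wqy ftzgy
Hunk 5: at line 1 remove [jmix,xxwa] add [fyu,rgujq,bujrp] -> 10 lines: mpgf fyu rgujq bujrp mlm ycrjn dim viuds wqy ftzgy
Final line 4: bujrp

Answer: bujrp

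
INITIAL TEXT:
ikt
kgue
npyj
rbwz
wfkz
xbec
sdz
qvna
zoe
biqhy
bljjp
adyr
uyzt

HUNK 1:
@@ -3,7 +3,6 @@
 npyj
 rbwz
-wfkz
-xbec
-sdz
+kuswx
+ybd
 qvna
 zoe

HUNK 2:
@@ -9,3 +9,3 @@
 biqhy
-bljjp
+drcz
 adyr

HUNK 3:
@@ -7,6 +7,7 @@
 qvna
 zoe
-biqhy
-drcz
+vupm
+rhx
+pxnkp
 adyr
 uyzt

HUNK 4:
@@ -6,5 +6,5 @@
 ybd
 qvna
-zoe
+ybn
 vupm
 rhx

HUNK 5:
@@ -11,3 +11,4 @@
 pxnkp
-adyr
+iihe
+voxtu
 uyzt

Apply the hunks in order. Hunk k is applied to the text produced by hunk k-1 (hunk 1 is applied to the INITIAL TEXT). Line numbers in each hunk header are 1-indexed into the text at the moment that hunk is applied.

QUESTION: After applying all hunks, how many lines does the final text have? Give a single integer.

Hunk 1: at line 3 remove [wfkz,xbec,sdz] add [kuswx,ybd] -> 12 lines: ikt kgue npyj rbwz kuswx ybd qvna zoe biqhy bljjp adyr uyzt
Hunk 2: at line 9 remove [bljjp] add [drcz] -> 12 lines: ikt kgue npyj rbwz kuswx ybd qvna zoe biqhy drcz adyr uyzt
Hunk 3: at line 7 remove [biqhy,drcz] add [vupm,rhx,pxnkp] -> 13 lines: ikt kgue npyj rbwz kuswx ybd qvna zoe vupm rhx pxnkp adyr uyzt
Hunk 4: at line 6 remove [zoe] add [ybn] -> 13 lines: ikt kgue npyj rbwz kuswx ybd qvna ybn vupm rhx pxnkp adyr uyzt
Hunk 5: at line 11 remove [adyr] add [iihe,voxtu] -> 14 lines: ikt kgue npyj rbwz kuswx ybd qvna ybn vupm rhx pxnkp iihe voxtu uyzt
Final line count: 14

Answer: 14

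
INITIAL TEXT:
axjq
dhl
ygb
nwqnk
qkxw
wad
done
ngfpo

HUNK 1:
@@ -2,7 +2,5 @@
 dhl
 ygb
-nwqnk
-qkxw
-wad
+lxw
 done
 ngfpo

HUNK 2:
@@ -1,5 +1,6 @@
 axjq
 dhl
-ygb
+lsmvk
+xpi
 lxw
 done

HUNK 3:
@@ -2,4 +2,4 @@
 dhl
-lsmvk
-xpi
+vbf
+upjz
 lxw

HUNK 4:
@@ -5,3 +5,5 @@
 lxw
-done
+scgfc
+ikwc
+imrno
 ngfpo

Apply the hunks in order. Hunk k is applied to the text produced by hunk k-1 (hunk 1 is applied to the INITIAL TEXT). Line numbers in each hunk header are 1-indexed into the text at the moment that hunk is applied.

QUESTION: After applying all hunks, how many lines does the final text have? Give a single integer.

Answer: 9

Derivation:
Hunk 1: at line 2 remove [nwqnk,qkxw,wad] add [lxw] -> 6 lines: axjq dhl ygb lxw done ngfpo
Hunk 2: at line 1 remove [ygb] add [lsmvk,xpi] -> 7 lines: axjq dhl lsmvk xpi lxw done ngfpo
Hunk 3: at line 2 remove [lsmvk,xpi] add [vbf,upjz] -> 7 lines: axjq dhl vbf upjz lxw done ngfpo
Hunk 4: at line 5 remove [done] add [scgfc,ikwc,imrno] -> 9 lines: axjq dhl vbf upjz lxw scgfc ikwc imrno ngfpo
Final line count: 9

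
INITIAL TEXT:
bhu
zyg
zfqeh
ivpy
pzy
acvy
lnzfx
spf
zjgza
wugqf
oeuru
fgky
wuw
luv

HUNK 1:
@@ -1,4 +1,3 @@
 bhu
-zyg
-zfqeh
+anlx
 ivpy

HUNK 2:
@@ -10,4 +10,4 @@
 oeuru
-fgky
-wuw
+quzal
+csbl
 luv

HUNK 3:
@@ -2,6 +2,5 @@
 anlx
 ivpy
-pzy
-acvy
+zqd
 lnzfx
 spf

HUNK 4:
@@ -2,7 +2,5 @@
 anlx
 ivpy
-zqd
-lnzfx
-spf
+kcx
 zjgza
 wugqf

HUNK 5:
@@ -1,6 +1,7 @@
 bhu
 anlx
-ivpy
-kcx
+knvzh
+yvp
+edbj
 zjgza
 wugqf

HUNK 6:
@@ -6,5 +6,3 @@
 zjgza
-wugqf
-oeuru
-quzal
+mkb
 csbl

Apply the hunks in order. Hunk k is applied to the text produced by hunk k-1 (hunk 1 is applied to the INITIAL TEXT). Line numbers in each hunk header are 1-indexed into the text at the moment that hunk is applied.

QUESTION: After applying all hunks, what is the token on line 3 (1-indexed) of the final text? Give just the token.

Hunk 1: at line 1 remove [zyg,zfqeh] add [anlx] -> 13 lines: bhu anlx ivpy pzy acvy lnzfx spf zjgza wugqf oeuru fgky wuw luv
Hunk 2: at line 10 remove [fgky,wuw] add [quzal,csbl] -> 13 lines: bhu anlx ivpy pzy acvy lnzfx spf zjgza wugqf oeuru quzal csbl luv
Hunk 3: at line 2 remove [pzy,acvy] add [zqd] -> 12 lines: bhu anlx ivpy zqd lnzfx spf zjgza wugqf oeuru quzal csbl luv
Hunk 4: at line 2 remove [zqd,lnzfx,spf] add [kcx] -> 10 lines: bhu anlx ivpy kcx zjgza wugqf oeuru quzal csbl luv
Hunk 5: at line 1 remove [ivpy,kcx] add [knvzh,yvp,edbj] -> 11 lines: bhu anlx knvzh yvp edbj zjgza wugqf oeuru quzal csbl luv
Hunk 6: at line 6 remove [wugqf,oeuru,quzal] add [mkb] -> 9 lines: bhu anlx knvzh yvp edbj zjgza mkb csbl luv
Final line 3: knvzh

Answer: knvzh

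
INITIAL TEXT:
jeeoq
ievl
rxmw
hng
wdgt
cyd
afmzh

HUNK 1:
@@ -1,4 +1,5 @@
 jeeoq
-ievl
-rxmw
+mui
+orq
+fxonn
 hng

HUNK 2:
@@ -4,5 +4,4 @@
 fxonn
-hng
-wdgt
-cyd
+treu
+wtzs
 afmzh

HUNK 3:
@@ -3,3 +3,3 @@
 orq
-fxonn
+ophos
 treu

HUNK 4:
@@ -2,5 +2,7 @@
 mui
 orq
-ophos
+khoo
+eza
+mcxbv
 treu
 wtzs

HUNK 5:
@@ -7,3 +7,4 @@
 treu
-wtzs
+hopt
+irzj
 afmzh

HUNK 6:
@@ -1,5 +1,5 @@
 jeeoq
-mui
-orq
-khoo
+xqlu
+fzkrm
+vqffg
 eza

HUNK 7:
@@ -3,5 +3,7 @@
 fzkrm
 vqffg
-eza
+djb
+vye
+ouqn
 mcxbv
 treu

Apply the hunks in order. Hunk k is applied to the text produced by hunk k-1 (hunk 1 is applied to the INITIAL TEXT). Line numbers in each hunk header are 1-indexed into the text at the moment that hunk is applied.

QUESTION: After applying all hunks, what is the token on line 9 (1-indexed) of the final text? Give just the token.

Hunk 1: at line 1 remove [ievl,rxmw] add [mui,orq,fxonn] -> 8 lines: jeeoq mui orq fxonn hng wdgt cyd afmzh
Hunk 2: at line 4 remove [hng,wdgt,cyd] add [treu,wtzs] -> 7 lines: jeeoq mui orq fxonn treu wtzs afmzh
Hunk 3: at line 3 remove [fxonn] add [ophos] -> 7 lines: jeeoq mui orq ophos treu wtzs afmzh
Hunk 4: at line 2 remove [ophos] add [khoo,eza,mcxbv] -> 9 lines: jeeoq mui orq khoo eza mcxbv treu wtzs afmzh
Hunk 5: at line 7 remove [wtzs] add [hopt,irzj] -> 10 lines: jeeoq mui orq khoo eza mcxbv treu hopt irzj afmzh
Hunk 6: at line 1 remove [mui,orq,khoo] add [xqlu,fzkrm,vqffg] -> 10 lines: jeeoq xqlu fzkrm vqffg eza mcxbv treu hopt irzj afmzh
Hunk 7: at line 3 remove [eza] add [djb,vye,ouqn] -> 12 lines: jeeoq xqlu fzkrm vqffg djb vye ouqn mcxbv treu hopt irzj afmzh
Final line 9: treu

Answer: treu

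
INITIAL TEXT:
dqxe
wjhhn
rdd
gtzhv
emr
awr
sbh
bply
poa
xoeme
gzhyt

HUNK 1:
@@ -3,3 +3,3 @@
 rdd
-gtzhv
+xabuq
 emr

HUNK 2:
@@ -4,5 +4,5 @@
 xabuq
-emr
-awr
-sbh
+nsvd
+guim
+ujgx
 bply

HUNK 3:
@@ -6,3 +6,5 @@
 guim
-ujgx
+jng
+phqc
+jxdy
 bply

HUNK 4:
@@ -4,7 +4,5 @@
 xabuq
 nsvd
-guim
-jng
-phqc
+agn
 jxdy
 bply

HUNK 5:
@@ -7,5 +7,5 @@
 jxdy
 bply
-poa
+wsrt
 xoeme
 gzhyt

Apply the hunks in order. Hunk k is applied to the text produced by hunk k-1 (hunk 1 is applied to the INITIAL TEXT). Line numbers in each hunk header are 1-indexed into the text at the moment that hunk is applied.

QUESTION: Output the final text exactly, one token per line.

Answer: dqxe
wjhhn
rdd
xabuq
nsvd
agn
jxdy
bply
wsrt
xoeme
gzhyt

Derivation:
Hunk 1: at line 3 remove [gtzhv] add [xabuq] -> 11 lines: dqxe wjhhn rdd xabuq emr awr sbh bply poa xoeme gzhyt
Hunk 2: at line 4 remove [emr,awr,sbh] add [nsvd,guim,ujgx] -> 11 lines: dqxe wjhhn rdd xabuq nsvd guim ujgx bply poa xoeme gzhyt
Hunk 3: at line 6 remove [ujgx] add [jng,phqc,jxdy] -> 13 lines: dqxe wjhhn rdd xabuq nsvd guim jng phqc jxdy bply poa xoeme gzhyt
Hunk 4: at line 4 remove [guim,jng,phqc] add [agn] -> 11 lines: dqxe wjhhn rdd xabuq nsvd agn jxdy bply poa xoeme gzhyt
Hunk 5: at line 7 remove [poa] add [wsrt] -> 11 lines: dqxe wjhhn rdd xabuq nsvd agn jxdy bply wsrt xoeme gzhyt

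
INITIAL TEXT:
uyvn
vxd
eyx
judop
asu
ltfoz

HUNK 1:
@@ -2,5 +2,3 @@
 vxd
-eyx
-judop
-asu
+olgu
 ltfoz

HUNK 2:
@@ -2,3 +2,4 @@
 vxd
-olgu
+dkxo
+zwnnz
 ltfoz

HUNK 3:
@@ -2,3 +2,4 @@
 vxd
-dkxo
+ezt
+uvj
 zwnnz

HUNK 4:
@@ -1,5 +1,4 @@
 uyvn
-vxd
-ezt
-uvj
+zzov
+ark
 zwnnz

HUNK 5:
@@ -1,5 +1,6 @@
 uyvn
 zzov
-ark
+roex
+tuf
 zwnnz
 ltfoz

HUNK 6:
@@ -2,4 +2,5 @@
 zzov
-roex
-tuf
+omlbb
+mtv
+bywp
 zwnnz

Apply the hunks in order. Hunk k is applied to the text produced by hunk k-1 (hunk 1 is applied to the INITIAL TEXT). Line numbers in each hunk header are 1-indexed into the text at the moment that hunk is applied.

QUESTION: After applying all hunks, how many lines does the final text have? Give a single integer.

Hunk 1: at line 2 remove [eyx,judop,asu] add [olgu] -> 4 lines: uyvn vxd olgu ltfoz
Hunk 2: at line 2 remove [olgu] add [dkxo,zwnnz] -> 5 lines: uyvn vxd dkxo zwnnz ltfoz
Hunk 3: at line 2 remove [dkxo] add [ezt,uvj] -> 6 lines: uyvn vxd ezt uvj zwnnz ltfoz
Hunk 4: at line 1 remove [vxd,ezt,uvj] add [zzov,ark] -> 5 lines: uyvn zzov ark zwnnz ltfoz
Hunk 5: at line 1 remove [ark] add [roex,tuf] -> 6 lines: uyvn zzov roex tuf zwnnz ltfoz
Hunk 6: at line 2 remove [roex,tuf] add [omlbb,mtv,bywp] -> 7 lines: uyvn zzov omlbb mtv bywp zwnnz ltfoz
Final line count: 7

Answer: 7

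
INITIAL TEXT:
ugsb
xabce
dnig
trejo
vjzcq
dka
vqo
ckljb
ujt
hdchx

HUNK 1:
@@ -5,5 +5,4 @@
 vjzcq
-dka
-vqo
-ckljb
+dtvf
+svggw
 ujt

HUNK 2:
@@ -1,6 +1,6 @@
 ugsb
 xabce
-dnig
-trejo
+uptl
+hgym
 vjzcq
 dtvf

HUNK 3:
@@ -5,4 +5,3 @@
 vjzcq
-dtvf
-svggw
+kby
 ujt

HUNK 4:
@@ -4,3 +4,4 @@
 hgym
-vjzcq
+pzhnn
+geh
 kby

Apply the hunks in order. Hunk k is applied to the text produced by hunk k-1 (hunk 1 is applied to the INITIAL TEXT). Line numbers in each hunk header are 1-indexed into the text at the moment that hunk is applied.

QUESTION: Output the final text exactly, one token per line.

Answer: ugsb
xabce
uptl
hgym
pzhnn
geh
kby
ujt
hdchx

Derivation:
Hunk 1: at line 5 remove [dka,vqo,ckljb] add [dtvf,svggw] -> 9 lines: ugsb xabce dnig trejo vjzcq dtvf svggw ujt hdchx
Hunk 2: at line 1 remove [dnig,trejo] add [uptl,hgym] -> 9 lines: ugsb xabce uptl hgym vjzcq dtvf svggw ujt hdchx
Hunk 3: at line 5 remove [dtvf,svggw] add [kby] -> 8 lines: ugsb xabce uptl hgym vjzcq kby ujt hdchx
Hunk 4: at line 4 remove [vjzcq] add [pzhnn,geh] -> 9 lines: ugsb xabce uptl hgym pzhnn geh kby ujt hdchx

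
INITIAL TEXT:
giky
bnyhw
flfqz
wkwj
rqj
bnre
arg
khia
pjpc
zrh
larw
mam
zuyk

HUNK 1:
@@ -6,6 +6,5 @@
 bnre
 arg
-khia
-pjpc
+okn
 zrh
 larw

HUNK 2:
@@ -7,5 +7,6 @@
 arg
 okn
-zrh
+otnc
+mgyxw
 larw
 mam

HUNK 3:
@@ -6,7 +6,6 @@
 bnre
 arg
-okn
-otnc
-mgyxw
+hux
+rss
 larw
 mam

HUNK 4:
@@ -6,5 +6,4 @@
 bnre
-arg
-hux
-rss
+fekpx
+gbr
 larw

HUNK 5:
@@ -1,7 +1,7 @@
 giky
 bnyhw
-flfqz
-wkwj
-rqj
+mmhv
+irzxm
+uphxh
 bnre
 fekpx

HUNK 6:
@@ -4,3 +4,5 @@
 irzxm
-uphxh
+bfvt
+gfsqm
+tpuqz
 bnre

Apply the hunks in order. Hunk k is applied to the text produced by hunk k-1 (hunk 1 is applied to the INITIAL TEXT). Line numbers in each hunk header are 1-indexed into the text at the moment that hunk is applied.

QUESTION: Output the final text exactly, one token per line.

Hunk 1: at line 6 remove [khia,pjpc] add [okn] -> 12 lines: giky bnyhw flfqz wkwj rqj bnre arg okn zrh larw mam zuyk
Hunk 2: at line 7 remove [zrh] add [otnc,mgyxw] -> 13 lines: giky bnyhw flfqz wkwj rqj bnre arg okn otnc mgyxw larw mam zuyk
Hunk 3: at line 6 remove [okn,otnc,mgyxw] add [hux,rss] -> 12 lines: giky bnyhw flfqz wkwj rqj bnre arg hux rss larw mam zuyk
Hunk 4: at line 6 remove [arg,hux,rss] add [fekpx,gbr] -> 11 lines: giky bnyhw flfqz wkwj rqj bnre fekpx gbr larw mam zuyk
Hunk 5: at line 1 remove [flfqz,wkwj,rqj] add [mmhv,irzxm,uphxh] -> 11 lines: giky bnyhw mmhv irzxm uphxh bnre fekpx gbr larw mam zuyk
Hunk 6: at line 4 remove [uphxh] add [bfvt,gfsqm,tpuqz] -> 13 lines: giky bnyhw mmhv irzxm bfvt gfsqm tpuqz bnre fekpx gbr larw mam zuyk

Answer: giky
bnyhw
mmhv
irzxm
bfvt
gfsqm
tpuqz
bnre
fekpx
gbr
larw
mam
zuyk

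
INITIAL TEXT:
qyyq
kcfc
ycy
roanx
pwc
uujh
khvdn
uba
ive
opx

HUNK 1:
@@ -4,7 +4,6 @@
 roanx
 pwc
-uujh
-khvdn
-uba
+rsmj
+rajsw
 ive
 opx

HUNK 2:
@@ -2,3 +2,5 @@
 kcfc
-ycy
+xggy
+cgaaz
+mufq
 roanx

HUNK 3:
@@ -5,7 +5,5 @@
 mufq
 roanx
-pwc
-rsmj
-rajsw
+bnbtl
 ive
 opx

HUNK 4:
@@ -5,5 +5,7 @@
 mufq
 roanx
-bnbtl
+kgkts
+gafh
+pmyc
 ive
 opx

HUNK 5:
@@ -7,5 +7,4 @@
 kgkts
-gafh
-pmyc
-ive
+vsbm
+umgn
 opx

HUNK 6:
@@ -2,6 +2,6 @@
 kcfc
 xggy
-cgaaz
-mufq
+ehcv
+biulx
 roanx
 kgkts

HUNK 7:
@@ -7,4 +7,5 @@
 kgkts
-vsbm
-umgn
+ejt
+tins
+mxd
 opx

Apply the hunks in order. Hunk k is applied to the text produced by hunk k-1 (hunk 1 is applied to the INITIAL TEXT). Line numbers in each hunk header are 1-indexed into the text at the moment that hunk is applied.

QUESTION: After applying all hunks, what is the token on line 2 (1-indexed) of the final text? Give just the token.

Hunk 1: at line 4 remove [uujh,khvdn,uba] add [rsmj,rajsw] -> 9 lines: qyyq kcfc ycy roanx pwc rsmj rajsw ive opx
Hunk 2: at line 2 remove [ycy] add [xggy,cgaaz,mufq] -> 11 lines: qyyq kcfc xggy cgaaz mufq roanx pwc rsmj rajsw ive opx
Hunk 3: at line 5 remove [pwc,rsmj,rajsw] add [bnbtl] -> 9 lines: qyyq kcfc xggy cgaaz mufq roanx bnbtl ive opx
Hunk 4: at line 5 remove [bnbtl] add [kgkts,gafh,pmyc] -> 11 lines: qyyq kcfc xggy cgaaz mufq roanx kgkts gafh pmyc ive opx
Hunk 5: at line 7 remove [gafh,pmyc,ive] add [vsbm,umgn] -> 10 lines: qyyq kcfc xggy cgaaz mufq roanx kgkts vsbm umgn opx
Hunk 6: at line 2 remove [cgaaz,mufq] add [ehcv,biulx] -> 10 lines: qyyq kcfc xggy ehcv biulx roanx kgkts vsbm umgn opx
Hunk 7: at line 7 remove [vsbm,umgn] add [ejt,tins,mxd] -> 11 lines: qyyq kcfc xggy ehcv biulx roanx kgkts ejt tins mxd opx
Final line 2: kcfc

Answer: kcfc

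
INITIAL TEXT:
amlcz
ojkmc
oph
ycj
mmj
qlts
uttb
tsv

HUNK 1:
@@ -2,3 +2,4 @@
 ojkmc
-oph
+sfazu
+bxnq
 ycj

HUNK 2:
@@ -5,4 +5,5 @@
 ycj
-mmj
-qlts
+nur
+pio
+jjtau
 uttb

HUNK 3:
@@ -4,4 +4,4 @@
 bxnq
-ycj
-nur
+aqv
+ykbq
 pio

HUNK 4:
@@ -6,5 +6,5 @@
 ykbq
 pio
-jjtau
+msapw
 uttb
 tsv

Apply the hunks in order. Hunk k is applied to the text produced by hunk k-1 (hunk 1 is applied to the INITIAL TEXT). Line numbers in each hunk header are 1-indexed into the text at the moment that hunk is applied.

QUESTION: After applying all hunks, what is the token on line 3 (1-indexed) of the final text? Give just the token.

Answer: sfazu

Derivation:
Hunk 1: at line 2 remove [oph] add [sfazu,bxnq] -> 9 lines: amlcz ojkmc sfazu bxnq ycj mmj qlts uttb tsv
Hunk 2: at line 5 remove [mmj,qlts] add [nur,pio,jjtau] -> 10 lines: amlcz ojkmc sfazu bxnq ycj nur pio jjtau uttb tsv
Hunk 3: at line 4 remove [ycj,nur] add [aqv,ykbq] -> 10 lines: amlcz ojkmc sfazu bxnq aqv ykbq pio jjtau uttb tsv
Hunk 4: at line 6 remove [jjtau] add [msapw] -> 10 lines: amlcz ojkmc sfazu bxnq aqv ykbq pio msapw uttb tsv
Final line 3: sfazu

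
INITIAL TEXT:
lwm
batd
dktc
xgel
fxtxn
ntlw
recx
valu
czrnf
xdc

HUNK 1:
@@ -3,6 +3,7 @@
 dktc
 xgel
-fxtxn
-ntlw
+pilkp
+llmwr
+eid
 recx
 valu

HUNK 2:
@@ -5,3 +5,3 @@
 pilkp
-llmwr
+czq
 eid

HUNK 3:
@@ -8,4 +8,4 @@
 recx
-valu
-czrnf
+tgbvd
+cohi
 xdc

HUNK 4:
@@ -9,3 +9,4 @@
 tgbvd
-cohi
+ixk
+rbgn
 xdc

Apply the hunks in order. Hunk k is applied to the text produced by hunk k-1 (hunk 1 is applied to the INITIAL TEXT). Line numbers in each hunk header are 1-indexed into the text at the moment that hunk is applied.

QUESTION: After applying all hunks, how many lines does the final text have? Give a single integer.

Hunk 1: at line 3 remove [fxtxn,ntlw] add [pilkp,llmwr,eid] -> 11 lines: lwm batd dktc xgel pilkp llmwr eid recx valu czrnf xdc
Hunk 2: at line 5 remove [llmwr] add [czq] -> 11 lines: lwm batd dktc xgel pilkp czq eid recx valu czrnf xdc
Hunk 3: at line 8 remove [valu,czrnf] add [tgbvd,cohi] -> 11 lines: lwm batd dktc xgel pilkp czq eid recx tgbvd cohi xdc
Hunk 4: at line 9 remove [cohi] add [ixk,rbgn] -> 12 lines: lwm batd dktc xgel pilkp czq eid recx tgbvd ixk rbgn xdc
Final line count: 12

Answer: 12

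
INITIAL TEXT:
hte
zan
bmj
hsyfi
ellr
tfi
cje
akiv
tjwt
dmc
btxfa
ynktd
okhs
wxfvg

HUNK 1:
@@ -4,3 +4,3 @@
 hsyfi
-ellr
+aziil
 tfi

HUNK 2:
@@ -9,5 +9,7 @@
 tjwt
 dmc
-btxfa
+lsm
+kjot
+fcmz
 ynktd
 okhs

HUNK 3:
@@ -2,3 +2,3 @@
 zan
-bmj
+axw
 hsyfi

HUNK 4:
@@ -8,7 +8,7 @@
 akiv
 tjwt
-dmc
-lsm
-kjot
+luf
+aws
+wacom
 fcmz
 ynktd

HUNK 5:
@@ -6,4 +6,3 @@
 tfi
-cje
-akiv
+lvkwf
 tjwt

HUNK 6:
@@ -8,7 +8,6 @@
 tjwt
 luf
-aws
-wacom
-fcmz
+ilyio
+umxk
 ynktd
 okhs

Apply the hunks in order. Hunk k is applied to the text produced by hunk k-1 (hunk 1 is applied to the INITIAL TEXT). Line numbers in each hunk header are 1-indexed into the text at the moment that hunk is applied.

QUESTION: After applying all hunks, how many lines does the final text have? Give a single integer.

Hunk 1: at line 4 remove [ellr] add [aziil] -> 14 lines: hte zan bmj hsyfi aziil tfi cje akiv tjwt dmc btxfa ynktd okhs wxfvg
Hunk 2: at line 9 remove [btxfa] add [lsm,kjot,fcmz] -> 16 lines: hte zan bmj hsyfi aziil tfi cje akiv tjwt dmc lsm kjot fcmz ynktd okhs wxfvg
Hunk 3: at line 2 remove [bmj] add [axw] -> 16 lines: hte zan axw hsyfi aziil tfi cje akiv tjwt dmc lsm kjot fcmz ynktd okhs wxfvg
Hunk 4: at line 8 remove [dmc,lsm,kjot] add [luf,aws,wacom] -> 16 lines: hte zan axw hsyfi aziil tfi cje akiv tjwt luf aws wacom fcmz ynktd okhs wxfvg
Hunk 5: at line 6 remove [cje,akiv] add [lvkwf] -> 15 lines: hte zan axw hsyfi aziil tfi lvkwf tjwt luf aws wacom fcmz ynktd okhs wxfvg
Hunk 6: at line 8 remove [aws,wacom,fcmz] add [ilyio,umxk] -> 14 lines: hte zan axw hsyfi aziil tfi lvkwf tjwt luf ilyio umxk ynktd okhs wxfvg
Final line count: 14

Answer: 14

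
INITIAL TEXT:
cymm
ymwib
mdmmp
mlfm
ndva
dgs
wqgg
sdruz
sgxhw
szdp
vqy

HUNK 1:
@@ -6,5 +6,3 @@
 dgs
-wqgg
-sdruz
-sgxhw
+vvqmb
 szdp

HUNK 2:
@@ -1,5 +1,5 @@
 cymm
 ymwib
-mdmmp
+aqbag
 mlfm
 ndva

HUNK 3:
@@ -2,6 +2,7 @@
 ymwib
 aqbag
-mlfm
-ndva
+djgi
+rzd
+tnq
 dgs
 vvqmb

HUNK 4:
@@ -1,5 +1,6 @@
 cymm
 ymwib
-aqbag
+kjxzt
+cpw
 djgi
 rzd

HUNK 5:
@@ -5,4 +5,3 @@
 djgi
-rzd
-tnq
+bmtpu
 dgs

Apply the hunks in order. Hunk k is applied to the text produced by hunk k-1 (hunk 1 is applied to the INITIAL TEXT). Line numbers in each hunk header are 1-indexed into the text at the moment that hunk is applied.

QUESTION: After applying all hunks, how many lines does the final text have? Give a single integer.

Answer: 10

Derivation:
Hunk 1: at line 6 remove [wqgg,sdruz,sgxhw] add [vvqmb] -> 9 lines: cymm ymwib mdmmp mlfm ndva dgs vvqmb szdp vqy
Hunk 2: at line 1 remove [mdmmp] add [aqbag] -> 9 lines: cymm ymwib aqbag mlfm ndva dgs vvqmb szdp vqy
Hunk 3: at line 2 remove [mlfm,ndva] add [djgi,rzd,tnq] -> 10 lines: cymm ymwib aqbag djgi rzd tnq dgs vvqmb szdp vqy
Hunk 4: at line 1 remove [aqbag] add [kjxzt,cpw] -> 11 lines: cymm ymwib kjxzt cpw djgi rzd tnq dgs vvqmb szdp vqy
Hunk 5: at line 5 remove [rzd,tnq] add [bmtpu] -> 10 lines: cymm ymwib kjxzt cpw djgi bmtpu dgs vvqmb szdp vqy
Final line count: 10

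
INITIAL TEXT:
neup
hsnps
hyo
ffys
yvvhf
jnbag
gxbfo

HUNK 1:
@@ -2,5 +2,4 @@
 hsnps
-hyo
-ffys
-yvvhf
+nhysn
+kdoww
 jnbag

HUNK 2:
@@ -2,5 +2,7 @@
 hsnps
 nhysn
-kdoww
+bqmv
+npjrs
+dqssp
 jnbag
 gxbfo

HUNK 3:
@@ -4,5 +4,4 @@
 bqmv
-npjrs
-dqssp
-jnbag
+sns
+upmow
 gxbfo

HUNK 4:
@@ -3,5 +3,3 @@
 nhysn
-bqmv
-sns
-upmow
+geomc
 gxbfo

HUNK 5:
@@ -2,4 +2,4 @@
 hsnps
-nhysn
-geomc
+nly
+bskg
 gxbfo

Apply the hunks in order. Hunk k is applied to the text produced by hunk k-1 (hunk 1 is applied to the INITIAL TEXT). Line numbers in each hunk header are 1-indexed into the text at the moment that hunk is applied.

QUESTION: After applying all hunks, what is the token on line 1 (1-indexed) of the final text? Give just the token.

Answer: neup

Derivation:
Hunk 1: at line 2 remove [hyo,ffys,yvvhf] add [nhysn,kdoww] -> 6 lines: neup hsnps nhysn kdoww jnbag gxbfo
Hunk 2: at line 2 remove [kdoww] add [bqmv,npjrs,dqssp] -> 8 lines: neup hsnps nhysn bqmv npjrs dqssp jnbag gxbfo
Hunk 3: at line 4 remove [npjrs,dqssp,jnbag] add [sns,upmow] -> 7 lines: neup hsnps nhysn bqmv sns upmow gxbfo
Hunk 4: at line 3 remove [bqmv,sns,upmow] add [geomc] -> 5 lines: neup hsnps nhysn geomc gxbfo
Hunk 5: at line 2 remove [nhysn,geomc] add [nly,bskg] -> 5 lines: neup hsnps nly bskg gxbfo
Final line 1: neup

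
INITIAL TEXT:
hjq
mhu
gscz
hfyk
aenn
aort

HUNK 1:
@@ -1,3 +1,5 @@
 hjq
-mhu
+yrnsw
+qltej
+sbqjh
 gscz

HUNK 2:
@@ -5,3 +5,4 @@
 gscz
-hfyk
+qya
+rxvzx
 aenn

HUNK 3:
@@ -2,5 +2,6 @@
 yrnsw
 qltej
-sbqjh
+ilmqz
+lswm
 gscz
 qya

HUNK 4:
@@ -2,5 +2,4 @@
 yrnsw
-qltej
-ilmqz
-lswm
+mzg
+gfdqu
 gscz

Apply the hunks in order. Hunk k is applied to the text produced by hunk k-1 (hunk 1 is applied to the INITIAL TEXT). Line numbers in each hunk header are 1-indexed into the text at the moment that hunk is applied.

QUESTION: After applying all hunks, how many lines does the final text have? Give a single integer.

Hunk 1: at line 1 remove [mhu] add [yrnsw,qltej,sbqjh] -> 8 lines: hjq yrnsw qltej sbqjh gscz hfyk aenn aort
Hunk 2: at line 5 remove [hfyk] add [qya,rxvzx] -> 9 lines: hjq yrnsw qltej sbqjh gscz qya rxvzx aenn aort
Hunk 3: at line 2 remove [sbqjh] add [ilmqz,lswm] -> 10 lines: hjq yrnsw qltej ilmqz lswm gscz qya rxvzx aenn aort
Hunk 4: at line 2 remove [qltej,ilmqz,lswm] add [mzg,gfdqu] -> 9 lines: hjq yrnsw mzg gfdqu gscz qya rxvzx aenn aort
Final line count: 9

Answer: 9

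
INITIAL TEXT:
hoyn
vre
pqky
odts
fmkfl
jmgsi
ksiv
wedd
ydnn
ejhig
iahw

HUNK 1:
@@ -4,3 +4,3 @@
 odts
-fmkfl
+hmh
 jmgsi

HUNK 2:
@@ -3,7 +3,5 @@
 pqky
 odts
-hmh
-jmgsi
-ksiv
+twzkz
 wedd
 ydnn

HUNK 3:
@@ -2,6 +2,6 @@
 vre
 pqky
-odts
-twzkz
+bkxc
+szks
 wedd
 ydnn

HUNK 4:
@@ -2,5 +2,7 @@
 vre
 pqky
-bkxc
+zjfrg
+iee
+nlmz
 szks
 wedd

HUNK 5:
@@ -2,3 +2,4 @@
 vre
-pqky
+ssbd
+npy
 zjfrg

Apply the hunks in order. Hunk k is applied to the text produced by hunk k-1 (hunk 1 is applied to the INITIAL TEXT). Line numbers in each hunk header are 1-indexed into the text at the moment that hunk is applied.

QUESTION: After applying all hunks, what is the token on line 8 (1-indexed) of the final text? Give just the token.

Hunk 1: at line 4 remove [fmkfl] add [hmh] -> 11 lines: hoyn vre pqky odts hmh jmgsi ksiv wedd ydnn ejhig iahw
Hunk 2: at line 3 remove [hmh,jmgsi,ksiv] add [twzkz] -> 9 lines: hoyn vre pqky odts twzkz wedd ydnn ejhig iahw
Hunk 3: at line 2 remove [odts,twzkz] add [bkxc,szks] -> 9 lines: hoyn vre pqky bkxc szks wedd ydnn ejhig iahw
Hunk 4: at line 2 remove [bkxc] add [zjfrg,iee,nlmz] -> 11 lines: hoyn vre pqky zjfrg iee nlmz szks wedd ydnn ejhig iahw
Hunk 5: at line 2 remove [pqky] add [ssbd,npy] -> 12 lines: hoyn vre ssbd npy zjfrg iee nlmz szks wedd ydnn ejhig iahw
Final line 8: szks

Answer: szks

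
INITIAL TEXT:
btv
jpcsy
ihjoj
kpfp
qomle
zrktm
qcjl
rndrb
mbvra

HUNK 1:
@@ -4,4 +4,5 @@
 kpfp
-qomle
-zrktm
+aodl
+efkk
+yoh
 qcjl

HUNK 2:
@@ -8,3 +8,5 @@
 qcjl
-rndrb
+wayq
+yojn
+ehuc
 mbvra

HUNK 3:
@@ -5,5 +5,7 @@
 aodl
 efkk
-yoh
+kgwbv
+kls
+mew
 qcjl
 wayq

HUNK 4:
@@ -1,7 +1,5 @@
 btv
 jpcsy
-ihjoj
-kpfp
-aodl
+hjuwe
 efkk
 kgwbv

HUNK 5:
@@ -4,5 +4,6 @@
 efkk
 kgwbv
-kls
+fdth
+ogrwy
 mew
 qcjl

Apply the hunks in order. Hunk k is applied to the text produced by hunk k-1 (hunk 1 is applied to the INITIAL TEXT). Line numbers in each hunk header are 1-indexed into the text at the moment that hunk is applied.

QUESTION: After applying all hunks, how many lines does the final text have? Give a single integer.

Answer: 13

Derivation:
Hunk 1: at line 4 remove [qomle,zrktm] add [aodl,efkk,yoh] -> 10 lines: btv jpcsy ihjoj kpfp aodl efkk yoh qcjl rndrb mbvra
Hunk 2: at line 8 remove [rndrb] add [wayq,yojn,ehuc] -> 12 lines: btv jpcsy ihjoj kpfp aodl efkk yoh qcjl wayq yojn ehuc mbvra
Hunk 3: at line 5 remove [yoh] add [kgwbv,kls,mew] -> 14 lines: btv jpcsy ihjoj kpfp aodl efkk kgwbv kls mew qcjl wayq yojn ehuc mbvra
Hunk 4: at line 1 remove [ihjoj,kpfp,aodl] add [hjuwe] -> 12 lines: btv jpcsy hjuwe efkk kgwbv kls mew qcjl wayq yojn ehuc mbvra
Hunk 5: at line 4 remove [kls] add [fdth,ogrwy] -> 13 lines: btv jpcsy hjuwe efkk kgwbv fdth ogrwy mew qcjl wayq yojn ehuc mbvra
Final line count: 13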